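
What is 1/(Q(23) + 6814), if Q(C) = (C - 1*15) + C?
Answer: 1/6845 ≈ 0.00014609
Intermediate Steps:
Q(C) = -15 + 2*C (Q(C) = (C - 15) + C = (-15 + C) + C = -15 + 2*C)
1/(Q(23) + 6814) = 1/((-15 + 2*23) + 6814) = 1/((-15 + 46) + 6814) = 1/(31 + 6814) = 1/6845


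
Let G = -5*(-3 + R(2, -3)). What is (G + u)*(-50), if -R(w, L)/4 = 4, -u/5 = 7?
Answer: -3000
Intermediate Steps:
u = -35 (u = -5*7 = -35)
R(w, L) = -16 (R(w, L) = -4*4 = -16)
G = 95 (G = -5*(-3 - 16) = -5*(-19) = 95)
(G + u)*(-50) = (95 - 35)*(-50) = 60*(-50) = -3000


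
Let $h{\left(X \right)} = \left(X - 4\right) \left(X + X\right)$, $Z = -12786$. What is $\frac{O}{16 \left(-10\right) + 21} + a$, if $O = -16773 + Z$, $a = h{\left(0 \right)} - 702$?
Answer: $- \frac{68019}{139} \approx -489.35$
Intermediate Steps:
$h{\left(X \right)} = 2 X \left(-4 + X\right)$ ($h{\left(X \right)} = \left(-4 + X\right) 2 X = 2 X \left(-4 + X\right)$)
$a = -702$ ($a = 2 \cdot 0 \left(-4 + 0\right) - 702 = 2 \cdot 0 \left(-4\right) - 702 = 0 - 702 = -702$)
$O = -29559$ ($O = -16773 - 12786 = -29559$)
$\frac{O}{16 \left(-10\right) + 21} + a = - \frac{29559}{16 \left(-10\right) + 21} - 702 = - \frac{29559}{-160 + 21} - 702 = - \frac{29559}{-139} - 702 = \left(-29559\right) \left(- \frac{1}{139}\right) - 702 = \frac{29559}{139} - 702 = - \frac{68019}{139}$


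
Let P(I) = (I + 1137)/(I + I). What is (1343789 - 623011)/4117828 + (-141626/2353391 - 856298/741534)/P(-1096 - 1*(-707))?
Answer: 21969792911837112202/15270466114122869793 ≈ 1.4387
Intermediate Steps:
P(I) = (1137 + I)/(2*I) (P(I) = (1137 + I)/((2*I)) = (1137 + I)*(1/(2*I)) = (1137 + I)/(2*I))
(1343789 - 623011)/4117828 + (-141626/2353391 - 856298/741534)/P(-1096 - 1*(-707)) = (1343789 - 623011)/4117828 + (-141626/2353391 - 856298/741534)/(((1137 + (-1096 - 1*(-707)))/(2*(-1096 - 1*(-707))))) = 720778*(1/4117828) + (-141626*1/2353391 - 856298*1/741534)/(((1137 + (-1096 + 707))/(2*(-1096 + 707)))) = 360389/2058914 + (-141626/2353391 - 428149/370767)/(((½)*(1137 - 389)/(-389))) = 360389/2058914 - 1060112250401/(872559720897*((½)*(-1/389)*748)) = 360389/2058914 - 1060112250401/(872559720897*(-374/389)) = 360389/2058914 - 1060112250401/872559720897*(-389/374) = 360389/2058914 + 412383665405989/326337335615478 = 21969792911837112202/15270466114122869793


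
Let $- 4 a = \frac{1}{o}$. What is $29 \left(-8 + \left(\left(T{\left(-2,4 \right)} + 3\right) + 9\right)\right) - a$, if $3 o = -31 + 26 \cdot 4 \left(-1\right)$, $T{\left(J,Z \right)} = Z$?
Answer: $\frac{41759}{180} \approx 231.99$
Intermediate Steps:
$o = -45$ ($o = \frac{-31 + 26 \cdot 4 \left(-1\right)}{3} = \frac{-31 + 26 \left(-4\right)}{3} = \frac{-31 - 104}{3} = \frac{1}{3} \left(-135\right) = -45$)
$a = \frac{1}{180}$ ($a = - \frac{1}{4 \left(-45\right)} = \left(- \frac{1}{4}\right) \left(- \frac{1}{45}\right) = \frac{1}{180} \approx 0.0055556$)
$29 \left(-8 + \left(\left(T{\left(-2,4 \right)} + 3\right) + 9\right)\right) - a = 29 \left(-8 + \left(\left(4 + 3\right) + 9\right)\right) - \frac{1}{180} = 29 \left(-8 + \left(7 + 9\right)\right) - \frac{1}{180} = 29 \left(-8 + 16\right) - \frac{1}{180} = 29 \cdot 8 - \frac{1}{180} = 232 - \frac{1}{180} = \frac{41759}{180}$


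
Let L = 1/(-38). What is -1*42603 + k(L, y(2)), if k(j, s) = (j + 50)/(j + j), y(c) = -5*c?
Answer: -87105/2 ≈ -43553.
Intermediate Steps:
L = -1/38 ≈ -0.026316
k(j, s) = (50 + j)/(2*j) (k(j, s) = (50 + j)/((2*j)) = (50 + j)*(1/(2*j)) = (50 + j)/(2*j))
-1*42603 + k(L, y(2)) = -1*42603 + (50 - 1/38)/(2*(-1/38)) = -42603 + (½)*(-38)*(1899/38) = -42603 - 1899/2 = -87105/2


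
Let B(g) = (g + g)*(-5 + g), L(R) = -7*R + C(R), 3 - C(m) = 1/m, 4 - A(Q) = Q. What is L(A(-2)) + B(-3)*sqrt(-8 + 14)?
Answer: -235/6 + 48*sqrt(6) ≈ 78.409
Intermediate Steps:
A(Q) = 4 - Q
C(m) = 3 - 1/m
L(R) = 3 - 1/R - 7*R (L(R) = -7*R + (3 - 1/R) = 3 - 1/R - 7*R)
B(g) = 2*g*(-5 + g) (B(g) = (2*g)*(-5 + g) = 2*g*(-5 + g))
L(A(-2)) + B(-3)*sqrt(-8 + 14) = (3 - 1/(4 - 1*(-2)) - 7*(4 - 1*(-2))) + (2*(-3)*(-5 - 3))*sqrt(-8 + 14) = (3 - 1/(4 + 2) - 7*(4 + 2)) + (2*(-3)*(-8))*sqrt(6) = (3 - 1/6 - 7*6) + 48*sqrt(6) = (3 - 1*1/6 - 42) + 48*sqrt(6) = (3 - 1/6 - 42) + 48*sqrt(6) = -235/6 + 48*sqrt(6)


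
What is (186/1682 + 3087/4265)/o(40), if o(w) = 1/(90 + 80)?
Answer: 101755608/717373 ≈ 141.84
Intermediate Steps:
o(w) = 1/170
(186/1682 + 3087/4265)/o(40) = (186/1682 + 3087/4265)/(1/170) = (186*(1/1682) + 3087*(1/4265))*170 = (93/841 + 3087/4265)*170 = (2992812/3586865)*170 = 101755608/717373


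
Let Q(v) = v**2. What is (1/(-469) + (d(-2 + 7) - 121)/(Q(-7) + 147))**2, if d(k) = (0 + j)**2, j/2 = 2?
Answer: 1018081/3519376 ≈ 0.28928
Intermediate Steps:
j = 4 (j = 2*2 = 4)
d(k) = 16 (d(k) = (0 + 4)**2 = 4**2 = 16)
(1/(-469) + (d(-2 + 7) - 121)/(Q(-7) + 147))**2 = (1/(-469) + (16 - 121)/((-7)**2 + 147))**2 = (-1/469 - 105/(49 + 147))**2 = (-1/469 - 105/196)**2 = (-1/469 - 105*1/196)**2 = (-1/469 - 15/28)**2 = (-1009/1876)**2 = 1018081/3519376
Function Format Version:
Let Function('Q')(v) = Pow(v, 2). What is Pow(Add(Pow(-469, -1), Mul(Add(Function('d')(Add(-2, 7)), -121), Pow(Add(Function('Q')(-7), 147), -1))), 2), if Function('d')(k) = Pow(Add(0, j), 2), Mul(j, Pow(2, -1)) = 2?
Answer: Rational(1018081, 3519376) ≈ 0.28928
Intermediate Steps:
j = 4 (j = Mul(2, 2) = 4)
Function('d')(k) = 16 (Function('d')(k) = Pow(Add(0, 4), 2) = Pow(4, 2) = 16)
Pow(Add(Pow(-469, -1), Mul(Add(Function('d')(Add(-2, 7)), -121), Pow(Add(Function('Q')(-7), 147), -1))), 2) = Pow(Add(Pow(-469, -1), Mul(Add(16, -121), Pow(Add(Pow(-7, 2), 147), -1))), 2) = Pow(Add(Rational(-1, 469), Mul(-105, Pow(Add(49, 147), -1))), 2) = Pow(Add(Rational(-1, 469), Mul(-105, Pow(196, -1))), 2) = Pow(Add(Rational(-1, 469), Mul(-105, Rational(1, 196))), 2) = Pow(Add(Rational(-1, 469), Rational(-15, 28)), 2) = Pow(Rational(-1009, 1876), 2) = Rational(1018081, 3519376)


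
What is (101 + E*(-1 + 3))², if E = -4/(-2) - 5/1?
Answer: 9025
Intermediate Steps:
E = -3 (E = -4*(-½) - 5*1 = 2 - 5 = -3)
(101 + E*(-1 + 3))² = (101 - 3*(-1 + 3))² = (101 - 3*2)² = (101 - 6)² = 95² = 9025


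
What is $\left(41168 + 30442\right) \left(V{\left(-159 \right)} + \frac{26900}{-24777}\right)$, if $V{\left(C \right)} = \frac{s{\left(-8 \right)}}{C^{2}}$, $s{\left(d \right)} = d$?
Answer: $- \frac{601397679960}{7733177} \approx -77769.0$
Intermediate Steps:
$V{\left(C \right)} = - \frac{8}{C^{2}}$
$\left(41168 + 30442\right) \left(V{\left(-159 \right)} + \frac{26900}{-24777}\right) = \left(41168 + 30442\right) \left(- \frac{8}{25281} + \frac{26900}{-24777}\right) = 71610 \left(\left(-8\right) \frac{1}{25281} + 26900 \left(- \frac{1}{24777}\right)\right) = 71610 \left(- \frac{8}{25281} - \frac{26900}{24777}\right) = 71610 \left(- \frac{8398236}{7733177}\right) = - \frac{601397679960}{7733177}$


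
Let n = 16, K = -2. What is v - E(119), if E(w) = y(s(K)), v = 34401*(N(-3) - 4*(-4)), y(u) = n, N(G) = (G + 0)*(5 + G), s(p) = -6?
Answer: 343994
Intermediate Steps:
N(G) = G*(5 + G)
y(u) = 16
v = 344010 (v = 34401*(-3*(5 - 3) - 4*(-4)) = 34401*(-3*2 + 16) = 34401*(-6 + 16) = 34401*10 = 344010)
E(w) = 16
v - E(119) = 344010 - 1*16 = 344010 - 16 = 343994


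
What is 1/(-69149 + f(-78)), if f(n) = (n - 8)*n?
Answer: -1/62441 ≈ -1.6015e-5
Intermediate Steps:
f(n) = n*(-8 + n) (f(n) = (-8 + n)*n = n*(-8 + n))
1/(-69149 + f(-78)) = 1/(-69149 - 78*(-8 - 78)) = 1/(-69149 - 78*(-86)) = 1/(-69149 + 6708) = 1/(-62441) = -1/62441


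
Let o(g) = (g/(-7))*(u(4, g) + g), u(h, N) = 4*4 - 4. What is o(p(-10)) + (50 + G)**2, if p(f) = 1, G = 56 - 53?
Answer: 19650/7 ≈ 2807.1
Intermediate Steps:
G = 3
u(h, N) = 12 (u(h, N) = 16 - 4 = 12)
o(g) = -g*(12 + g)/7 (o(g) = (g/(-7))*(12 + g) = (g*(-1/7))*(12 + g) = (-g/7)*(12 + g) = -g*(12 + g)/7)
o(p(-10)) + (50 + G)**2 = -1/7*1*(12 + 1) + (50 + 3)**2 = -1/7*1*13 + 53**2 = -13/7 + 2809 = 19650/7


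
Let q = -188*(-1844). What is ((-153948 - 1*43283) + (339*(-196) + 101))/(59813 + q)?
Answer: -9762/15055 ≈ -0.64842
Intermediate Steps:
q = 346672
((-153948 - 1*43283) + (339*(-196) + 101))/(59813 + q) = ((-153948 - 1*43283) + (339*(-196) + 101))/(59813 + 346672) = ((-153948 - 43283) + (-66444 + 101))/406485 = (-197231 - 66343)*(1/406485) = -263574*1/406485 = -9762/15055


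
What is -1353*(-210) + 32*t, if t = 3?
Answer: 284226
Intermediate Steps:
-1353*(-210) + 32*t = -1353*(-210) + 32*3 = 284130 + 96 = 284226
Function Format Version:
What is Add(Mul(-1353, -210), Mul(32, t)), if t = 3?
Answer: 284226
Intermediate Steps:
Add(Mul(-1353, -210), Mul(32, t)) = Add(Mul(-1353, -210), Mul(32, 3)) = Add(284130, 96) = 284226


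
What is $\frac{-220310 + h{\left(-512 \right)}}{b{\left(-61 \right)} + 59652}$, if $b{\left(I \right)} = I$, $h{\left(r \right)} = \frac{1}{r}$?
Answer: $- \frac{16114103}{4358656} \approx -3.697$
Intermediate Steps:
$\frac{-220310 + h{\left(-512 \right)}}{b{\left(-61 \right)} + 59652} = \frac{-220310 + \frac{1}{-512}}{-61 + 59652} = \frac{-220310 - \frac{1}{512}}{59591} = \left(- \frac{112798721}{512}\right) \frac{1}{59591} = - \frac{16114103}{4358656}$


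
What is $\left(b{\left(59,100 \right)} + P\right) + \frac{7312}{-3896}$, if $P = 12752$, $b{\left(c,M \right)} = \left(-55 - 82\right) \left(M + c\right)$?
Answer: $- \frac{4399011}{487} \approx -9032.9$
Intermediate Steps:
$b{\left(c,M \right)} = - 137 M - 137 c$ ($b{\left(c,M \right)} = - 137 \left(M + c\right) = - 137 M - 137 c$)
$\left(b{\left(59,100 \right)} + P\right) + \frac{7312}{-3896} = \left(\left(\left(-137\right) 100 - 8083\right) + 12752\right) + \frac{7312}{-3896} = \left(\left(-13700 - 8083\right) + 12752\right) + 7312 \left(- \frac{1}{3896}\right) = \left(-21783 + 12752\right) - \frac{914}{487} = -9031 - \frac{914}{487} = - \frac{4399011}{487}$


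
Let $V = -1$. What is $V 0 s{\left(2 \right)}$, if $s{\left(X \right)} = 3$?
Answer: $0$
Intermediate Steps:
$V 0 s{\left(2 \right)} = \left(-1\right) 0 \cdot 3 = 0 \cdot 3 = 0$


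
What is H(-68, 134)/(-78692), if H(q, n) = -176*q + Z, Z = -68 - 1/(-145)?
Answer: -1725501/11410340 ≈ -0.15122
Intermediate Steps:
Z = -9859/145 (Z = -68 - 1*(-1/145) = -68 + 1/145 = -9859/145 ≈ -67.993)
H(q, n) = -9859/145 - 176*q (H(q, n) = -176*q - 9859/145 = -9859/145 - 176*q)
H(-68, 134)/(-78692) = (-9859/145 - 176*(-68))/(-78692) = (-9859/145 + 11968)*(-1/78692) = (1725501/145)*(-1/78692) = -1725501/11410340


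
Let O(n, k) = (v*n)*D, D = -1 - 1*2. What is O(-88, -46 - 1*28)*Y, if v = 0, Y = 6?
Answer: 0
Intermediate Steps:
D = -3 (D = -1 - 2 = -3)
O(n, k) = 0 (O(n, k) = (0*n)*(-3) = 0*(-3) = 0)
O(-88, -46 - 1*28)*Y = 0*6 = 0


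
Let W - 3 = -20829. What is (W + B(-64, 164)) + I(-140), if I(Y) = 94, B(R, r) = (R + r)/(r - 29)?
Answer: -559744/27 ≈ -20731.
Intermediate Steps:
B(R, r) = (R + r)/(-29 + r)
W = -20826 (W = 3 - 20829 = -20826)
(W + B(-64, 164)) + I(-140) = (-20826 + (-64 + 164)/(-29 + 164)) + 94 = (-20826 + 100/135) + 94 = (-20826 + (1/135)*100) + 94 = (-20826 + 20/27) + 94 = -562282/27 + 94 = -559744/27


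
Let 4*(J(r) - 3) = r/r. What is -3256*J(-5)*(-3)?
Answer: 31746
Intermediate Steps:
J(r) = 13/4 (J(r) = 3 + (r/r)/4 = 3 + (¼)*1 = 3 + ¼ = 13/4)
-3256*J(-5)*(-3) = -10582*(-3) = -3256*(-39/4) = 31746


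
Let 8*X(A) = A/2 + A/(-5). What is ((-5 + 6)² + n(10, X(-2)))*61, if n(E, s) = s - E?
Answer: -22143/40 ≈ -553.58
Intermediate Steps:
X(A) = 3*A/80 (X(A) = (A/2 + A/(-5))/8 = (A*(½) + A*(-⅕))/8 = (A/2 - A/5)/8 = (3*A/10)/8 = 3*A/80)
((-5 + 6)² + n(10, X(-2)))*61 = ((-5 + 6)² + ((3/80)*(-2) - 1*10))*61 = (1² + (-3/40 - 10))*61 = (1 - 403/40)*61 = -363/40*61 = -22143/40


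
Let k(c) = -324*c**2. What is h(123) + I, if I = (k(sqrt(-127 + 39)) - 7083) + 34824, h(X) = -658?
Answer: 55595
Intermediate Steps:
I = 56253 (I = (-324*(sqrt(-127 + 39))**2 - 7083) + 34824 = (-324*(sqrt(-88))**2 - 7083) + 34824 = (-324*(2*I*sqrt(22))**2 - 7083) + 34824 = (-324*(-88) - 7083) + 34824 = (28512 - 7083) + 34824 = 21429 + 34824 = 56253)
h(123) + I = -658 + 56253 = 55595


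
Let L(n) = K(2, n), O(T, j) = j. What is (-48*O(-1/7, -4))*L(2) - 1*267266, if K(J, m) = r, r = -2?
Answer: -267650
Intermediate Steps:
K(J, m) = -2
L(n) = -2
(-48*O(-1/7, -4))*L(2) - 1*267266 = -48*(-4)*(-2) - 1*267266 = 192*(-2) - 267266 = -384 - 267266 = -267650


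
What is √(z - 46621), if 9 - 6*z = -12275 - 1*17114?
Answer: 2*I*√93873/3 ≈ 204.26*I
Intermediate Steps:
z = 14699/3 (z = 3/2 - (-12275 - 1*17114)/6 = 3/2 - (-12275 - 17114)/6 = 3/2 - ⅙*(-29389) = 3/2 + 29389/6 = 14699/3 ≈ 4899.7)
√(z - 46621) = √(14699/3 - 46621) = √(-125164/3) = 2*I*√93873/3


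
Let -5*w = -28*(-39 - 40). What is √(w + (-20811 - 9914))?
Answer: I*√779185/5 ≈ 176.54*I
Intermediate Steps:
w = -2212/5 (w = -(-28)*(-39 - 40)/5 = -(-28)*(-79)/5 = -⅕*2212 = -2212/5 ≈ -442.40)
√(w + (-20811 - 9914)) = √(-2212/5 + (-20811 - 9914)) = √(-2212/5 - 30725) = √(-155837/5) = I*√779185/5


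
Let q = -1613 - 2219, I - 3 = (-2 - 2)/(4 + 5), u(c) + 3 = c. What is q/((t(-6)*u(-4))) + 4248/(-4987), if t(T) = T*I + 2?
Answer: -7314999/174545 ≈ -41.909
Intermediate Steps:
u(c) = -3 + c
I = 23/9 (I = 3 + (-2 - 2)/(4 + 5) = 3 - 4/9 = 23/9 ≈ 2.5556)
t(T) = 2 + 23*T/9 (t(T) = T*(23/9) + 2 = 23*T/9 + 2 = 2 + 23*T/9)
q = -3832
q/((t(-6)*u(-4))) + 4248/(-4987) = -3832*1/((-3 - 4)*(2 + (23/9)*(-6))) + 4248/(-4987) = -3832*(-1/(7*(2 - 46/3))) + 4248*(-1/4987) = -3832/((-40/3*(-7))) - 4248/4987 = -3832/280/3 - 4248/4987 = -3832*3/280 - 4248/4987 = -1437/35 - 4248/4987 = -7314999/174545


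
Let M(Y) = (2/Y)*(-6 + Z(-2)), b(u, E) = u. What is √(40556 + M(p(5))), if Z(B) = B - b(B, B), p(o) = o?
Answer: 4*√63365/5 ≈ 201.38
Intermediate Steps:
Z(B) = 0 (Z(B) = B - B = 0)
M(Y) = -12/Y (M(Y) = (2/Y)*(-6 + 0) = (2/Y)*(-6) = -12/Y)
√(40556 + M(p(5))) = √(40556 - 12/5) = √(202768/5) = 4*√63365/5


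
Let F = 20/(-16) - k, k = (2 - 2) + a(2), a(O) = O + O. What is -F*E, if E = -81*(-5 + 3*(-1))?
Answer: 3402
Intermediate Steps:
a(O) = 2*O
E = 648 (E = -81*(-5 - 3) = -81*(-8) = 648)
k = 4 (k = (2 - 2) + 2*2 = 0 + 4 = 4)
F = -21/4 (F = 20/(-16) - 1*4 = 20*(-1/16) - 4 = -5/4 - 4 = -21/4 ≈ -5.2500)
-F*E = -(-21)*648/4 = -1*(-3402) = 3402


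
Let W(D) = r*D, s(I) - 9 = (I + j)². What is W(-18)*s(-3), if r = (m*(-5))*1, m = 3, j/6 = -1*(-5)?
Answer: 199260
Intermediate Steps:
j = 30 (j = 6*(-1*(-5)) = 6*5 = 30)
r = -15 (r = (3*(-5))*1 = -15*1 = -15)
s(I) = 9 + (30 + I)² (s(I) = 9 + (I + 30)² = 9 + (30 + I)²)
W(D) = -15*D
W(-18)*s(-3) = (-15*(-18))*(9 + (30 - 3)²) = 270*(9 + 27²) = 270*(9 + 729) = 270*738 = 199260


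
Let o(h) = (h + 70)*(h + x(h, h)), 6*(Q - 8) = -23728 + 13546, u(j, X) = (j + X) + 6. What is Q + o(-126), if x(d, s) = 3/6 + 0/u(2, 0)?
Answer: 5339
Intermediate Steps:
u(j, X) = 6 + X + j (u(j, X) = (X + j) + 6 = 6 + X + j)
Q = -1689 (Q = 8 + (-23728 + 13546)/6 = 8 + (1/6)*(-10182) = 8 - 1697 = -1689)
x(d, s) = 1/2 (x(d, s) = 3/6 + 0/(6 + 0 + 2) = 3*(1/6) + 0/8 = 1/2 + 0*(1/8) = 1/2 + 0 = 1/2)
o(h) = (1/2 + h)*(70 + h) (o(h) = (h + 70)*(h + 1/2) = (70 + h)*(1/2 + h) = (1/2 + h)*(70 + h))
Q + o(-126) = -1689 + (35 + (-126)**2 + (141/2)*(-126)) = -1689 + (35 + 15876 - 8883) = -1689 + 7028 = 5339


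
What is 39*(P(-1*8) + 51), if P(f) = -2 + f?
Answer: 1599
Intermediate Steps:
39*(P(-1*8) + 51) = 39*((-2 - 1*8) + 51) = 39*((-2 - 8) + 51) = 39*(-10 + 51) = 39*41 = 1599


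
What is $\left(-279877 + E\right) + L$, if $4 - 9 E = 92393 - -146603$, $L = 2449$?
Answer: $- \frac{911948}{3} \approx -3.0398 \cdot 10^{5}$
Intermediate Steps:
$E = - \frac{79664}{3}$ ($E = \frac{4}{9} - \frac{92393 - -146603}{9} = \frac{4}{9} - \frac{92393 + 146603}{9} = \frac{4}{9} - \frac{238996}{9} = - \frac{79664}{3} \approx -26555.0$)
$\left(-279877 + E\right) + L = \left(-279877 - \frac{79664}{3}\right) + 2449 = - \frac{919295}{3} + 2449 = - \frac{911948}{3}$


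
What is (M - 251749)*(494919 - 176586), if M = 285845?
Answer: 10853881968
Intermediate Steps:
(M - 251749)*(494919 - 176586) = (285845 - 251749)*(494919 - 176586) = 34096*318333 = 10853881968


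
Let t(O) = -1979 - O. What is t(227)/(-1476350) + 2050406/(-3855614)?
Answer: -754652853404/1423058932225 ≈ -0.53030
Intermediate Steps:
t(227)/(-1476350) + 2050406/(-3855614) = (-1979 - 1*227)/(-1476350) + 2050406/(-3855614) = (-1979 - 227)*(-1/1476350) + 2050406*(-1/3855614) = -2206*(-1/1476350) - 1025203/1927807 = 1103/738175 - 1025203/1927807 = -754652853404/1423058932225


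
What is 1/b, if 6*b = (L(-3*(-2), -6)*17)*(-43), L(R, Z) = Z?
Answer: 1/731 ≈ 0.0013680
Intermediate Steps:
b = 731 (b = (-6*17*(-43))/6 = (-102*(-43))/6 = (1/6)*4386 = 731)
1/b = 1/731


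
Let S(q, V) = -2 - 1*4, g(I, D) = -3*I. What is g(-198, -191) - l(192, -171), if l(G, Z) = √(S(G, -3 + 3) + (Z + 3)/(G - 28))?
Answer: 594 - 12*I*√82/41 ≈ 594.0 - 2.6504*I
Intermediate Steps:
S(q, V) = -6 (S(q, V) = -2 - 4 = -6)
l(G, Z) = √(-6 + (3 + Z)/(-28 + G)) (l(G, Z) = √(-6 + (Z + 3)/(G - 28)) = √(-6 + (3 + Z)/(-28 + G)))
g(-198, -191) - l(192, -171) = -3*(-198) - √((171 - 171 - 6*192)/(-28 + 192)) = 594 - √((171 - 171 - 1152)/164) = 594 - √((1/164)*(-1152)) = 594 - √(-288/41) = 594 - 12*I*√82/41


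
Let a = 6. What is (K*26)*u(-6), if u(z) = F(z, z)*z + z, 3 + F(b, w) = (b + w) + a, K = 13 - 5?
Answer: 9984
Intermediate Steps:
K = 8
F(b, w) = 3 + b + w (F(b, w) = -3 + ((b + w) + 6) = -3 + (6 + b + w) = 3 + b + w)
u(z) = z + z*(3 + 2*z) (u(z) = (3 + z + z)*z + z = (3 + 2*z)*z + z = z*(3 + 2*z) + z = z + z*(3 + 2*z))
(K*26)*u(-6) = (8*26)*(2*(-6)*(2 - 6)) = 208*(2*(-6)*(-4)) = 208*48 = 9984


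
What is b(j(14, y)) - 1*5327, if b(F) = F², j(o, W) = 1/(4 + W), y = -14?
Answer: -532699/100 ≈ -5327.0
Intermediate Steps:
b(j(14, y)) - 1*5327 = (1/(4 - 14))² - 1*5327 = (1/(-10))² - 5327 = (-⅒)² - 5327 = 1/100 - 5327 = -532699/100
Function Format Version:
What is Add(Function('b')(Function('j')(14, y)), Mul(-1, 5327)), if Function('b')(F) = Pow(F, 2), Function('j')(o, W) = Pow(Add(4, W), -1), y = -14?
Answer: Rational(-532699, 100) ≈ -5327.0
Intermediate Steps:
Add(Function('b')(Function('j')(14, y)), Mul(-1, 5327)) = Add(Pow(Pow(Add(4, -14), -1), 2), Mul(-1, 5327)) = Add(Pow(Pow(-10, -1), 2), -5327) = Add(Pow(Rational(-1, 10), 2), -5327) = Add(Rational(1, 100), -5327) = Rational(-532699, 100)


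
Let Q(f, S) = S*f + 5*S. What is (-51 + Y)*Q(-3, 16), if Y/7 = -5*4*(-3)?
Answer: 11808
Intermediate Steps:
Y = 420 (Y = 7*(-5*4*(-3)) = 7*(-20*(-3)) = 7*60 = 420)
Q(f, S) = 5*S + S*f
(-51 + Y)*Q(-3, 16) = (-51 + 420)*(16*(5 - 3)) = 369*(16*2) = 369*32 = 11808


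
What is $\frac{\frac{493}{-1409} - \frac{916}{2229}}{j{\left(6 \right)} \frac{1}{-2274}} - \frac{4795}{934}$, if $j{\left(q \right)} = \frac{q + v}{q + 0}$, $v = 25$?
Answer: $\frac{9994754206997}{30311566198} \approx 329.73$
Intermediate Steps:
$j{\left(q \right)} = \frac{25 + q}{q}$ ($j{\left(q \right)} = \frac{q + 25}{q + 0} = \frac{25 + q}{q}$)
$\frac{\frac{493}{-1409} - \frac{916}{2229}}{j{\left(6 \right)} \frac{1}{-2274}} - \frac{4795}{934} = \frac{\frac{493}{-1409} - \frac{916}{2229}}{\frac{25 + 6}{6} \frac{1}{-2274}} - \frac{4795}{934} = \frac{493 \left(- \frac{1}{1409}\right) - \frac{916}{2229}}{\frac{1}{6} \cdot 31 \left(- \frac{1}{2274}\right)} - \frac{4795}{934} = \frac{- \frac{493}{1409} - \frac{916}{2229}}{\frac{31}{6} \left(- \frac{1}{2274}\right)} - \frac{4795}{934} = - \frac{2389541}{3140661 \left(- \frac{31}{13644}\right)} - \frac{4795}{934} = \left(- \frac{2389541}{3140661}\right) \left(- \frac{13644}{31}\right) - \frac{4795}{934} = \frac{10867632468}{32453497} - \frac{4795}{934} = \frac{9994754206997}{30311566198}$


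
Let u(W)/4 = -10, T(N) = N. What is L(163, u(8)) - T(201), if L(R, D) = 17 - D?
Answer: -144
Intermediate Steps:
u(W) = -40 (u(W) = 4*(-10) = -40)
L(163, u(8)) - T(201) = (17 - 1*(-40)) - 1*201 = (17 + 40) - 201 = 57 - 201 = -144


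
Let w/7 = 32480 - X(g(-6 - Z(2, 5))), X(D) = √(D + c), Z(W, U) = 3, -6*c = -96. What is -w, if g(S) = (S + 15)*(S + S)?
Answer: -227360 + 14*I*√23 ≈ -2.2736e+5 + 67.142*I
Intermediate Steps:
c = 16 (c = -⅙*(-96) = 16)
g(S) = 2*S*(15 + S) (g(S) = (15 + S)*(2*S) = 2*S*(15 + S))
X(D) = √(16 + D) (X(D) = √(D + 16) = √(16 + D))
w = 227360 - 14*I*√23 (w = 7*(32480 - √(16 + 2*(-6 - 1*3)*(15 + (-6 - 1*3)))) = 7*(32480 - √(16 + 2*(-6 - 3)*(15 + (-6 - 3)))) = 7*(32480 - √(16 + 2*(-9)*(15 - 9))) = 7*(32480 - √(16 + 2*(-9)*6)) = 7*(32480 - √(16 - 108)) = 7*(32480 - √(-92)) = 7*(32480 - 2*I*√23) = 227360 - 14*I*√23 ≈ 2.2736e+5 - 67.142*I)
-w = -(227360 - 14*I*√23) = -227360 + 14*I*√23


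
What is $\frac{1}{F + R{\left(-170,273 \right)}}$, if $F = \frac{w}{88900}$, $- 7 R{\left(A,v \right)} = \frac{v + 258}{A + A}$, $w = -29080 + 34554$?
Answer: $\frac{1511300}{430243} \approx 3.5127$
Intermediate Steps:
$w = 5474$
$R{\left(A,v \right)} = - \frac{258 + v}{14 A}$ ($R{\left(A,v \right)} = - \frac{\left(v + 258\right) \frac{1}{A + A}}{7} = - \frac{\left(258 + v\right) \frac{1}{2 A}}{7} = - \frac{\frac{1}{2} \frac{1}{A} \left(258 + v\right)}{7} = - \frac{258 + v}{14 A}$)
$F = \frac{391}{6350}$ ($F = \frac{5474}{88900} = 5474 \cdot \frac{1}{88900} = \frac{391}{6350} \approx 0.061575$)
$\frac{1}{F + R{\left(-170,273 \right)}} = \frac{1}{\frac{391}{6350} + \frac{-258 - 273}{14 \left(-170\right)}} = \frac{1}{\frac{391}{6350} + \frac{1}{14} \left(- \frac{1}{170}\right) \left(-258 - 273\right)} = \frac{1}{\frac{391}{6350} + \frac{1}{14} \left(- \frac{1}{170}\right) \left(-531\right)} = \frac{1}{\frac{391}{6350} + \frac{531}{2380}} = \frac{1}{\frac{430243}{1511300}} = \frac{1511300}{430243}$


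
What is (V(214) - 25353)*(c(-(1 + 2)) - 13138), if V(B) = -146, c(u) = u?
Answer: 335082359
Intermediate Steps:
(V(214) - 25353)*(c(-(1 + 2)) - 13138) = (-146 - 25353)*(-(1 + 2) - 13138) = -25499*(-1*3 - 13138) = -25499*(-3 - 13138) = -25499*(-13141) = 335082359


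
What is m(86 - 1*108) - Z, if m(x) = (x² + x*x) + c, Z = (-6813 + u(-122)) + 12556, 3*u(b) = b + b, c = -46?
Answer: -14219/3 ≈ -4739.7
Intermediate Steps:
u(b) = 2*b/3 (u(b) = (b + b)/3 = (2*b)/3 = 2*b/3)
Z = 16985/3 (Z = (-6813 + (⅔)*(-122)) + 12556 = (-6813 - 244/3) + 12556 = -20683/3 + 12556 = 16985/3 ≈ 5661.7)
m(x) = -46 + 2*x² (m(x) = (x² + x*x) - 46 = (x² + x²) - 46 = 2*x² - 46 = -46 + 2*x²)
m(86 - 1*108) - Z = (-46 + 2*(86 - 1*108)²) - 1*16985/3 = (-46 + 2*(86 - 108)²) - 16985/3 = (-46 + 2*(-22)²) - 16985/3 = (-46 + 2*484) - 16985/3 = (-46 + 968) - 16985/3 = 922 - 16985/3 = -14219/3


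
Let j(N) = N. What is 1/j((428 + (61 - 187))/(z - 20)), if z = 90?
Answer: 35/151 ≈ 0.23179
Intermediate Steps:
1/j((428 + (61 - 187))/(z - 20)) = 1/((428 + (61 - 187))/(90 - 20)) = 1/((428 - 126)/70) = 1/(302*(1/70)) = 1/(151/35) = 35/151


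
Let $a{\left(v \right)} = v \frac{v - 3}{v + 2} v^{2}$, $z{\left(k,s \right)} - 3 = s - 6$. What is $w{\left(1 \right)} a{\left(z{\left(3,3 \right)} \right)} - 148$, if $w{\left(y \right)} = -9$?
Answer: $-148$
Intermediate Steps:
$z{\left(k,s \right)} = -3 + s$ ($z{\left(k,s \right)} = 3 + \left(s - 6\right) = 3 + \left(-6 + s\right) = -3 + s$)
$a{\left(v \right)} = \frac{v^{3} \left(-3 + v\right)}{2 + v}$ ($a{\left(v \right)} = v \frac{-3 + v}{2 + v} v^{2} = \frac{v \left(-3 + v\right)}{2 + v} v^{2} = \frac{v^{3} \left(-3 + v\right)}{2 + v}$)
$w{\left(1 \right)} a{\left(z{\left(3,3 \right)} \right)} - 148 = - 9 \frac{\left(-3 + 3\right)^{3} \left(-3 + \left(-3 + 3\right)\right)}{2 + \left(-3 + 3\right)} - 148 = - 9 \frac{0^{3} \left(-3 + 0\right)}{2 + 0} - 148 = - 9 \cdot 0 \cdot \frac{1}{2} \left(-3\right) - 148 = \left(-9\right) 0 - 148 = 0 - 148 = -148$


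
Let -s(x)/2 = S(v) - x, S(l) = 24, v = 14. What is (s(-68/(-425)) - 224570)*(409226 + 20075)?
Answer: -2410714866042/25 ≈ -9.6429e+10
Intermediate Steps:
s(x) = -48 + 2*x (s(x) = -2*(24 - x) = -48 + 2*x)
(s(-68/(-425)) - 224570)*(409226 + 20075) = ((-48 + 2*(-68/(-425))) - 224570)*(409226 + 20075) = ((-48 + 2*(-68*(-1/425))) - 224570)*429301 = ((-48 + 2*(4/25)) - 224570)*429301 = ((-48 + 8/25) - 224570)*429301 = (-1192/25 - 224570)*429301 = -5615442/25*429301 = -2410714866042/25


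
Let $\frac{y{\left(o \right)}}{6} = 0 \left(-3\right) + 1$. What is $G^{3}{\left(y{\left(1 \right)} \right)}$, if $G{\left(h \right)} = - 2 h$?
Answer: $-1728$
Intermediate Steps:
$y{\left(o \right)} = 6$ ($y{\left(o \right)} = 6 \left(0 \left(-3\right) + 1\right) = 6 \left(0 + 1\right) = 6 \cdot 1 = 6$)
$G^{3}{\left(y{\left(1 \right)} \right)} = \left(\left(-2\right) 6\right)^{3} = \left(-12\right)^{3} = -1728$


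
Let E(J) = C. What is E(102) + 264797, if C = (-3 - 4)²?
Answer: 264846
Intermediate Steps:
C = 49 (C = (-7)² = 49)
E(J) = 49
E(102) + 264797 = 49 + 264797 = 264846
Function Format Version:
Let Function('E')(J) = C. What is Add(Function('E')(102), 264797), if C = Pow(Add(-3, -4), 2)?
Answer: 264846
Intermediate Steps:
C = 49 (C = Pow(-7, 2) = 49)
Function('E')(J) = 49
Add(Function('E')(102), 264797) = Add(49, 264797) = 264846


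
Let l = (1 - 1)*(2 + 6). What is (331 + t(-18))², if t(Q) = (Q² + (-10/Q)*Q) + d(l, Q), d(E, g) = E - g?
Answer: 439569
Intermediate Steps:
l = 0 (l = 0*8 = 0)
t(Q) = -10 + Q² - Q (t(Q) = (Q² + (-10/Q)*Q) + (0 - Q) = (Q² - 10) - Q = (-10 + Q²) - Q = -10 + Q² - Q)
(331 + t(-18))² = (331 + (-10 + (-18)² - 1*(-18)))² = (331 + (-10 + 324 + 18))² = (331 + 332)² = 663² = 439569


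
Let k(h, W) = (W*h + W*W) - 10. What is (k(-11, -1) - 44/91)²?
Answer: 19044/8281 ≈ 2.2997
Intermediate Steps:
k(h, W) = -10 + W² + W*h (k(h, W) = (W*h + W²) - 10 = (W² + W*h) - 10 = -10 + W² + W*h)
(k(-11, -1) - 44/91)² = ((-10 + (-1)² - 1*(-11)) - 44/91)² = ((-10 + 1 + 11) - 44*1/91)² = (2 - 44/91)² = (138/91)² = 19044/8281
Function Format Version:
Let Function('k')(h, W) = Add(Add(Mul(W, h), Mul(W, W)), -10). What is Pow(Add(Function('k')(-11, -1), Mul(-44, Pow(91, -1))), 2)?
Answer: Rational(19044, 8281) ≈ 2.2997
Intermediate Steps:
Function('k')(h, W) = Add(-10, Pow(W, 2), Mul(W, h)) (Function('k')(h, W) = Add(Add(Mul(W, h), Pow(W, 2)), -10) = Add(Add(Pow(W, 2), Mul(W, h)), -10) = Add(-10, Pow(W, 2), Mul(W, h)))
Pow(Add(Function('k')(-11, -1), Mul(-44, Pow(91, -1))), 2) = Pow(Add(Add(-10, Pow(-1, 2), Mul(-1, -11)), Mul(-44, Pow(91, -1))), 2) = Pow(Add(Add(-10, 1, 11), Mul(-44, Rational(1, 91))), 2) = Pow(Add(2, Rational(-44, 91)), 2) = Pow(Rational(138, 91), 2) = Rational(19044, 8281)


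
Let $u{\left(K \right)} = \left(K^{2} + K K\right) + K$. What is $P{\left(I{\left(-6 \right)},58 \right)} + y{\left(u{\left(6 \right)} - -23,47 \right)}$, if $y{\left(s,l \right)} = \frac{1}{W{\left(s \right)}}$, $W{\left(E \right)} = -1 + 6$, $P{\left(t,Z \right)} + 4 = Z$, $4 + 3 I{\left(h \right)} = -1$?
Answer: $\frac{271}{5} \approx 54.2$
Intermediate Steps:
$u{\left(K \right)} = K + 2 K^{2}$ ($u{\left(K \right)} = \left(K^{2} + K^{2}\right) + K = 2 K^{2} + K = K + 2 K^{2}$)
$I{\left(h \right)} = - \frac{5}{3}$ ($I{\left(h \right)} = - \frac{4}{3} + \frac{1}{3} \left(-1\right) = - \frac{4}{3} - \frac{1}{3} = - \frac{5}{3}$)
$P{\left(t,Z \right)} = -4 + Z$
$W{\left(E \right)} = 5$
$y{\left(s,l \right)} = \frac{1}{5}$
$P{\left(I{\left(-6 \right)},58 \right)} + y{\left(u{\left(6 \right)} - -23,47 \right)} = \left(-4 + 58\right) + \frac{1}{5} = 54 + \frac{1}{5} = \frac{271}{5}$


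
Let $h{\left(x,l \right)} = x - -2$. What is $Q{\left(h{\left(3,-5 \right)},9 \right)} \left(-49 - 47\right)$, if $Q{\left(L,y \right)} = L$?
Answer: $-480$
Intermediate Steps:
$h{\left(x,l \right)} = 2 + x$ ($h{\left(x,l \right)} = x + 2 = 2 + x$)
$Q{\left(h{\left(3,-5 \right)},9 \right)} \left(-49 - 47\right) = \left(2 + 3\right) \left(-49 - 47\right) = 5 \left(-96\right) = -480$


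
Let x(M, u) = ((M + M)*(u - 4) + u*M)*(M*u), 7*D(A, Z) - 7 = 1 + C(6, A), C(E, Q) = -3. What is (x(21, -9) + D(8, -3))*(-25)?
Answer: -24310250/7 ≈ -3.4729e+6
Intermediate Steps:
D(A, Z) = 5/7 (D(A, Z) = 1 + (1 - 3)/7 = 1 + (1/7)*(-2) = 1 - 2/7 = 5/7)
x(M, u) = M*u*(M*u + 2*M*(-4 + u)) (x(M, u) = ((2*M)*(-4 + u) + M*u)*(M*u) = (2*M*(-4 + u) + M*u)*(M*u) = (M*u + 2*M*(-4 + u))*(M*u) = M*u*(M*u + 2*M*(-4 + u)))
(x(21, -9) + D(8, -3))*(-25) = (-9*21**2*(-8 + 3*(-9)) + 5/7)*(-25) = (-9*441*(-8 - 27) + 5/7)*(-25) = (-9*441*(-35) + 5/7)*(-25) = (138915 + 5/7)*(-25) = (972410/7)*(-25) = -24310250/7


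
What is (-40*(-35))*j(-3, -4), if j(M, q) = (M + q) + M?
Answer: -14000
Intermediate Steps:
j(M, q) = q + 2*M
(-40*(-35))*j(-3, -4) = (-40*(-35))*(-4 + 2*(-3)) = 1400*(-4 - 6) = 1400*(-10) = -14000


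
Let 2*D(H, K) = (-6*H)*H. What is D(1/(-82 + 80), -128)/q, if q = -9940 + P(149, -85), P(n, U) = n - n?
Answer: 3/39760 ≈ 7.5453e-5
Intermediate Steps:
P(n, U) = 0
D(H, K) = -3*H**2 (D(H, K) = ((-6*H)*H)/2 = (-6*H**2)/2 = -3*H**2)
q = -9940 (q = -9940 + 0 = -9940)
D(1/(-82 + 80), -128)/q = -3/(-82 + 80)**2/(-9940) = -3*(1/(-2))**2*(-1/9940) = -3*(-1/2)**2*(-1/9940) = -3*1/4*(-1/9940) = -3/4*(-1/9940) = 3/39760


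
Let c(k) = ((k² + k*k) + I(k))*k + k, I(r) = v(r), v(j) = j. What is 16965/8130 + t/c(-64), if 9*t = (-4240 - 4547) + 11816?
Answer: 2647022053/1268904384 ≈ 2.0861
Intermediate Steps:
I(r) = r
t = 3029/9 (t = ((-4240 - 4547) + 11816)/9 = (-8787 + 11816)/9 = (⅑)*3029 = 3029/9 ≈ 336.56)
c(k) = k + k*(k + 2*k²) (c(k) = ((k² + k*k) + k)*k + k = ((k² + k²) + k)*k + k = (2*k² + k)*k + k = (k + 2*k²)*k + k = k*(k + 2*k²) + k = k + k*(k + 2*k²))
16965/8130 + t/c(-64) = 16965/8130 + 3029/(9*((-64*(1 - 64 + 2*(-64)²)))) = 16965*(1/8130) + 3029/(9*((-64*(1 - 64 + 2*4096)))) = 1131/542 + 3029/(9*((-64*(1 - 64 + 8192)))) = 1131/542 + 3029/(9*((-64*8129))) = 1131/542 + (3029/9)/(-520256) = 1131/542 + (3029/9)*(-1/520256) = 1131/542 - 3029/4682304 = 2647022053/1268904384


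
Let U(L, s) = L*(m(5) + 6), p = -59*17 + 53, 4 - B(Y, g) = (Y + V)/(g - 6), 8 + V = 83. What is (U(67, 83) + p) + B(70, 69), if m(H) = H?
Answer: -13312/63 ≈ -211.30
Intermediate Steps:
V = 75 (V = -8 + 83 = 75)
B(Y, g) = 4 - (75 + Y)/(-6 + g) (B(Y, g) = 4 - (Y + 75)/(g - 6) = 4 - (75 + Y)/(-6 + g))
p = -950 (p = -1003 + 53 = -950)
U(L, s) = 11*L (U(L, s) = L*(5 + 6) = L*11 = 11*L)
(U(67, 83) + p) + B(70, 69) = (11*67 - 950) + (-99 - 1*70 + 4*69)/(-6 + 69) = (737 - 950) + (-99 - 70 + 276)/63 = -213 + (1/63)*107 = -213 + 107/63 = -13312/63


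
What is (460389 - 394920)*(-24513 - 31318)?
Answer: -3655199739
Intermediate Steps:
(460389 - 394920)*(-24513 - 31318) = 65469*(-55831) = -3655199739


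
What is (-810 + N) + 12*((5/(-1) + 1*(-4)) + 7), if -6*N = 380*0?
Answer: -834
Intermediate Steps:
N = 0 (N = -190*0/3 = -⅙*0 = 0)
(-810 + N) + 12*((5/(-1) + 1*(-4)) + 7) = (-810 + 0) + 12*((5/(-1) + 1*(-4)) + 7) = -810 + 12*((-1*5 - 4) + 7) = -810 + 12*((-5 - 4) + 7) = -810 + 12*(-9 + 7) = -810 + 12*(-2) = -810 - 24 = -834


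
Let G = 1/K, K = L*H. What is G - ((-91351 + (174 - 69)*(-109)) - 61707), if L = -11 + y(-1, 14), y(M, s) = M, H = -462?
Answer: 912004633/5544 ≈ 1.6450e+5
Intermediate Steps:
L = -12 (L = -11 - 1 = -12)
K = 5544 (K = -12*(-462) = 5544)
G = 1/5544 ≈ 0.00018038
G - ((-91351 + (174 - 69)*(-109)) - 61707) = 1/5544 - ((-91351 + (174 - 69)*(-109)) - 61707) = 1/5544 - ((-91351 + 105*(-109)) - 61707) = 1/5544 - ((-91351 - 11445) - 61707) = 1/5544 - (-102796 - 61707) = 1/5544 - 1*(-164503) = 1/5544 + 164503 = 912004633/5544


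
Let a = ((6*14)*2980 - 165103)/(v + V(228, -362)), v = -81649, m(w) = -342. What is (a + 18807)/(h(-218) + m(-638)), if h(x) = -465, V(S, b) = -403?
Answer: -1543066747/66215964 ≈ -23.304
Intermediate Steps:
a = -85217/82052 (a = ((6*14)*2980 - 165103)/(-81649 - 403) = (84*2980 - 165103)/(-82052) = (250320 - 165103)*(-1/82052) = 85217*(-1/82052) = -85217/82052 ≈ -1.0386)
(a + 18807)/(h(-218) + m(-638)) = (-85217/82052 + 18807)/(-465 - 342) = (1543066747/82052)/(-807) = (1543066747/82052)*(-1/807) = -1543066747/66215964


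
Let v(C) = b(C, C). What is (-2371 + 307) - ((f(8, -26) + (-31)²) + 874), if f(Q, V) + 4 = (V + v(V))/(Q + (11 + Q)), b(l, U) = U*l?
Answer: -105815/27 ≈ -3919.1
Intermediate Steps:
v(C) = C² (v(C) = C*C = C²)
f(Q, V) = -4 + (V + V²)/(11 + 2*Q) (f(Q, V) = -4 + (V + V²)/(Q + (11 + Q)) = -4 + (V + V²)/(11 + 2*Q))
(-2371 + 307) - ((f(8, -26) + (-31)²) + 874) = (-2371 + 307) - (((-44 - 26 + (-26)² - 8*8)/(11 + 2*8) + (-31)²) + 874) = -2064 - (((-44 - 26 + 676 - 64)/(11 + 16) + 961) + 874) = -2064 - ((542/27 + 961) + 874) = -2064 - (26489/27 + 874) = -2064 - 1*50087/27 = -2064 - 50087/27 = -105815/27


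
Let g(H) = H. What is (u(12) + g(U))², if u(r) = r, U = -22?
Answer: 100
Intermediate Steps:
(u(12) + g(U))² = (12 - 22)² = (-10)² = 100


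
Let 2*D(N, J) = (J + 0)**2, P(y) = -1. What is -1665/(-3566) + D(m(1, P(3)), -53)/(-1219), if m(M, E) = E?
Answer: -28102/41009 ≈ -0.68526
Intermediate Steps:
D(N, J) = J**2/2 (D(N, J) = (J + 0)**2/2 = J**2/2)
-1665/(-3566) + D(m(1, P(3)), -53)/(-1219) = -1665/(-3566) + ((1/2)*(-53)**2)/(-1219) = -1665*(-1/3566) + ((1/2)*2809)*(-1/1219) = 1665/3566 + (2809/2)*(-1/1219) = 1665/3566 - 53/46 = -28102/41009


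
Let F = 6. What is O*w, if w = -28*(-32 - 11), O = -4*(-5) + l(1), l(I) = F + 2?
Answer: 33712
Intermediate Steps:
l(I) = 8 (l(I) = 6 + 2 = 8)
O = 28 (O = -4*(-5) + 8 = 20 + 8 = 28)
w = 1204 (w = -28*(-43) = 1204)
O*w = 28*1204 = 33712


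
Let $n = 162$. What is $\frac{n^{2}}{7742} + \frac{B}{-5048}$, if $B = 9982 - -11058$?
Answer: $- \frac{1900748}{2442601} \approx -0.77817$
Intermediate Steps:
$B = 21040$ ($B = 9982 + 11058 = 21040$)
$\frac{n^{2}}{7742} + \frac{B}{-5048} = \frac{162^{2}}{7742} + \frac{21040}{-5048} = 26244 \cdot \frac{1}{7742} + 21040 \left(- \frac{1}{5048}\right) = \frac{13122}{3871} - \frac{2630}{631} = - \frac{1900748}{2442601}$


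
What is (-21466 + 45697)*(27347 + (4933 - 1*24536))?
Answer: 187644864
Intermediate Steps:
(-21466 + 45697)*(27347 + (4933 - 1*24536)) = 24231*(27347 + (4933 - 24536)) = 24231*(27347 - 19603) = 24231*7744 = 187644864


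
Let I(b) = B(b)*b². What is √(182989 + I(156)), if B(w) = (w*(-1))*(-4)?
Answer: √15368653 ≈ 3920.3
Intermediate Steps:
B(w) = 4*w (B(w) = -w*(-4) = 4*w)
I(b) = 4*b³ (I(b) = (4*b)*b² = 4*b³)
√(182989 + I(156)) = √(182989 + 4*156³) = √(182989 + 4*3796416) = √(182989 + 15185664) = √15368653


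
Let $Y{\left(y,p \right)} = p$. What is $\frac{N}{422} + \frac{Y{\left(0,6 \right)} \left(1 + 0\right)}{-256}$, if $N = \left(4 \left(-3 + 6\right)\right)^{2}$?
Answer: $\frac{8583}{27008} \approx 0.31779$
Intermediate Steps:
$N = 144$ ($N = \left(4 \cdot 3\right)^{2} = 12^{2} = 144$)
$\frac{N}{422} + \frac{Y{\left(0,6 \right)} \left(1 + 0\right)}{-256} = \frac{144}{422} + \frac{6 \left(1 + 0\right)}{-256} = 144 \cdot \frac{1}{422} + 6 \cdot 1 \left(- \frac{1}{256}\right) = \frac{72}{211} + 6 \left(- \frac{1}{256}\right) = \frac{72}{211} - \frac{3}{128} = \frac{8583}{27008}$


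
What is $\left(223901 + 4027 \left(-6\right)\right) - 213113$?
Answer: $-13374$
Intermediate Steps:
$\left(223901 + 4027 \left(-6\right)\right) - 213113 = \left(223901 - 24162\right) - 213113 = 199739 - 213113 = -13374$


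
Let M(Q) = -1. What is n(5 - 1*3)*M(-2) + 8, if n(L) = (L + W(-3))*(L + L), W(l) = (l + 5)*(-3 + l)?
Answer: 48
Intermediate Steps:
W(l) = (-3 + l)*(5 + l) (W(l) = (5 + l)*(-3 + l) = (-3 + l)*(5 + l))
n(L) = 2*L*(-12 + L) (n(L) = (L + (-15 + (-3)² + 2*(-3)))*(L + L) = (L + (-15 + 9 - 6))*(2*L) = (L - 12)*(2*L) = (-12 + L)*(2*L) = 2*L*(-12 + L))
n(5 - 1*3)*M(-2) + 8 = (2*(5 - 1*3)*(-12 + (5 - 1*3)))*(-1) + 8 = (2*(5 - 3)*(-12 + (5 - 3)))*(-1) + 8 = (2*2*(-12 + 2))*(-1) + 8 = (2*2*(-10))*(-1) + 8 = -40*(-1) + 8 = 40 + 8 = 48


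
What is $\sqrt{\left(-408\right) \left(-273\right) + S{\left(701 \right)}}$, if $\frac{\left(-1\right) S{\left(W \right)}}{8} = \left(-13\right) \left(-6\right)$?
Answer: $2 \sqrt{27690} \approx 332.81$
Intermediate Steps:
$S{\left(W \right)} = -624$ ($S{\left(W \right)} = - 8 \left(\left(-13\right) \left(-6\right)\right) = \left(-8\right) 78 = -624$)
$\sqrt{\left(-408\right) \left(-273\right) + S{\left(701 \right)}} = \sqrt{\left(-408\right) \left(-273\right) - 624} = \sqrt{111384 - 624} = \sqrt{110760} = 2 \sqrt{27690}$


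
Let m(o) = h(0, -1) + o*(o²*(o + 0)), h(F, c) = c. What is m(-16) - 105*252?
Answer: 39075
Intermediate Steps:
m(o) = -1 + o⁴ (m(o) = -1 + o*(o²*(o + 0)) = -1 + o*(o²*o) = -1 + o*o³ = -1 + o⁴)
m(-16) - 105*252 = (-1 + (-16)⁴) - 105*252 = (-1 + 65536) - 26460 = 65535 - 26460 = 39075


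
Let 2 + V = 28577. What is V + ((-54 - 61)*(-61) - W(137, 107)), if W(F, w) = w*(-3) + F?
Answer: 35774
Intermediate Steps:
V = 28575 (V = -2 + 28577 = 28575)
W(F, w) = F - 3*w (W(F, w) = -3*w + F = F - 3*w)
V + ((-54 - 61)*(-61) - W(137, 107)) = 28575 + ((-54 - 61)*(-61) - (137 - 3*107)) = 28575 + (-115*(-61) - (137 - 321)) = 28575 + (7015 - 1*(-184)) = 28575 + (7015 + 184) = 28575 + 7199 = 35774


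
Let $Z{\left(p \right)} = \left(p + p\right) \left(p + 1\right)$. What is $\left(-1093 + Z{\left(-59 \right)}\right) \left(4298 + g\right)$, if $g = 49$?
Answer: $24999597$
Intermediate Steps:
$Z{\left(p \right)} = 2 p \left(1 + p\right)$
$\left(-1093 + Z{\left(-59 \right)}\right) \left(4298 + g\right) = \left(-1093 + 2 \left(-59\right) \left(1 - 59\right)\right) \left(4298 + 49\right) = \left(-1093 + 2 \left(-59\right) \left(-58\right)\right) 4347 = \left(-1093 + 6844\right) 4347 = 5751 \cdot 4347 = 24999597$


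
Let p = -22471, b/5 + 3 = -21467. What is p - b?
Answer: 84879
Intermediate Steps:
b = -107350 (b = -15 + 5*(-21467) = -15 - 107335 = -107350)
p - b = -22471 - 1*(-107350) = -22471 + 107350 = 84879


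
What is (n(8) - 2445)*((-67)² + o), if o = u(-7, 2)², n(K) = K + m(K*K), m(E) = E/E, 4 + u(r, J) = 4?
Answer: -10935204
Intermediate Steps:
u(r, J) = 0 (u(r, J) = -4 + 4 = 0)
m(E) = 1
n(K) = 1 + K (n(K) = K + 1 = 1 + K)
o = 0 (o = 0² = 0)
(n(8) - 2445)*((-67)² + o) = ((1 + 8) - 2445)*((-67)² + 0) = (9 - 2445)*(4489 + 0) = -2436*4489 = -10935204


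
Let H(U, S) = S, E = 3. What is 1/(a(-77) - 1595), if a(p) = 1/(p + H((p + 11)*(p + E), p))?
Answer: -154/245631 ≈ -0.00062696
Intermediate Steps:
a(p) = 1/(2*p) (a(p) = 1/(p + p) = 1/(2*p))
1/(a(-77) - 1595) = 1/((1/2)/(-77) - 1595) = 1/((1/2)*(-1/77) - 1595) = 1/(-1/154 - 1595) = 1/(-245631/154) = -154/245631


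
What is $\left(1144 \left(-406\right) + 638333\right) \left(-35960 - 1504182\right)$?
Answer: $-267782949398$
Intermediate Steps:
$\left(1144 \left(-406\right) + 638333\right) \left(-35960 - 1504182\right) = \left(-464464 + 638333\right) \left(-1540142\right) = 173869 \left(-1540142\right) = -267782949398$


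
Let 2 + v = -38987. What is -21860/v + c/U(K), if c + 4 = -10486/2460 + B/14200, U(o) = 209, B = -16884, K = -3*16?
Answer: 917015423264/1779065145825 ≈ 0.51545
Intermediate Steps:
v = -38989 (v = -2 - 38987 = -38989)
K = -48
c = -2063524/218325 (c = -4 + (-10486/2460 - 16884/14200) = -4 + (-10486*1/2460 - 16884*1/14200) = -4 + (-5243/1230 - 4221/3550) = -4 - 1190224/218325 = -2063524/218325 ≈ -9.4516)
-21860/v + c/U(K) = -21860/(-38989) - 2063524/218325/209 = -21860*(-1/38989) - 2063524/218325*1/209 = 21860/38989 - 2063524/45629925 = 917015423264/1779065145825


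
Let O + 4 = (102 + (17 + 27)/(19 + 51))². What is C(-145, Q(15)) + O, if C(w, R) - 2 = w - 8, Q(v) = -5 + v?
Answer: 12712589/1225 ≈ 10378.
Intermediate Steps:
C(w, R) = -6 + w (C(w, R) = 2 + (w - 8) = 2 + (-8 + w) = -6 + w)
O = 12897564/1225 (O = -4 + (102 + (17 + 27)/(19 + 51))² = -4 + (102 + 44/70)² = -4 + (102 + 44*(1/70))² = -4 + (102 + 22/35)² = -4 + (3592/35)² = -4 + 12902464/1225 = 12897564/1225 ≈ 10529.)
C(-145, Q(15)) + O = (-6 - 145) + 12897564/1225 = -151 + 12897564/1225 = 12712589/1225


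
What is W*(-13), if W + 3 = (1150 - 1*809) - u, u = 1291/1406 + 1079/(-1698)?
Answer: -2620351825/596847 ≈ -4390.3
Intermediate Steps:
u = 168761/596847 (u = 1291*(1/1406) + 1079*(-1/1698) = 1291/1406 - 1079/1698 = 168761/596847 ≈ 0.28275)
W = 201565525/596847 (W = -3 + ((1150 - 1*809) - 1*168761/596847) = -3 + ((1150 - 809) - 168761/596847) = -3 + (341 - 168761/596847) = -3 + 203356066/596847 = 201565525/596847 ≈ 337.72)
W*(-13) = (201565525/596847)*(-13) = -2620351825/596847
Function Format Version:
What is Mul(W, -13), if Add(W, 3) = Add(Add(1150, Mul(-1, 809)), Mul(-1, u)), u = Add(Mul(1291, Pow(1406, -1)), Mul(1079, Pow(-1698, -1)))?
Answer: Rational(-2620351825, 596847) ≈ -4390.3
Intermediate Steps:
u = Rational(168761, 596847) (u = Add(Mul(1291, Rational(1, 1406)), Mul(1079, Rational(-1, 1698))) = Add(Rational(1291, 1406), Rational(-1079, 1698)) = Rational(168761, 596847) ≈ 0.28275)
W = Rational(201565525, 596847) (W = Add(-3, Add(Add(1150, Mul(-1, 809)), Mul(-1, Rational(168761, 596847)))) = Add(-3, Add(Add(1150, -809), Rational(-168761, 596847))) = Add(-3, Add(341, Rational(-168761, 596847))) = Add(-3, Rational(203356066, 596847)) = Rational(201565525, 596847) ≈ 337.72)
Mul(W, -13) = Mul(Rational(201565525, 596847), -13) = Rational(-2620351825, 596847)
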